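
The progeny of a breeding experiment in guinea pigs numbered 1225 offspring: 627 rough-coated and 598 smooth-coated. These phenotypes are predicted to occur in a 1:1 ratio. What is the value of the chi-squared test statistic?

0.687

Total ratio parts = 2. Expected numbers out of 1225:
  rough-coated: 1225 × 1/2 = 612.5
  smooth-coated: 1225 × 1/2 = 612.5
χ² = Σ (O − E)² / E
  rough-coated: (627 − 612.5)² / 612.5 = 0.3433
  smooth-coated: (598 − 612.5)² / 612.5 = 0.3433
χ² = 0.3433 + 0.3433 = 0.6866 ≈ 0.687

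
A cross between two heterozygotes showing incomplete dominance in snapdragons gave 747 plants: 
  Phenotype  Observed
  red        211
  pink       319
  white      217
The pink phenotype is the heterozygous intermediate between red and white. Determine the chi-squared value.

16.001

With incomplete dominance, a heterozygote × heterozygote cross gives a 1:2:1 phenotypic ratio.
Total ratio parts = 4. Expected numbers out of 747:
  red: 747 × 1/4 = 186.75
  pink: 747 × 2/4 = 373.5
  white: 747 × 1/4 = 186.75
χ² = Σ (O − E)² / E
  red: (211 − 186.75)² / 186.75 = 3.1489
  pink: (319 − 373.5)² / 373.5 = 7.9525
  white: (217 − 186.75)² / 186.75 = 4.8999
χ² = 3.1489 + 7.9525 + 4.8999 = 16.0013 ≈ 16.001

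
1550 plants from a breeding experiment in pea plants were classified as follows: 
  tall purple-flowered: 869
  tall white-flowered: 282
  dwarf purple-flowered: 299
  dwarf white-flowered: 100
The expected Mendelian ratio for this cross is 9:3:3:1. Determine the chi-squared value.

0.608

Total ratio parts = 16. Expected numbers out of 1550:
  tall purple-flowered: 1550 × 9/16 = 871.875
  tall white-flowered: 1550 × 3/16 = 290.625
  dwarf purple-flowered: 1550 × 3/16 = 290.625
  dwarf white-flowered: 1550 × 1/16 = 96.875
χ² = Σ (O − E)² / E
  tall purple-flowered: (869 − 871.875)² / 871.875 = 0.0095
  tall white-flowered: (282 − 290.625)² / 290.625 = 0.2560
  dwarf purple-flowered: (299 − 290.625)² / 290.625 = 0.2413
  dwarf white-flowered: (100 − 96.875)² / 96.875 = 0.1008
χ² = 0.0095 + 0.2560 + 0.2413 + 0.1008 = 0.6076 ≈ 0.608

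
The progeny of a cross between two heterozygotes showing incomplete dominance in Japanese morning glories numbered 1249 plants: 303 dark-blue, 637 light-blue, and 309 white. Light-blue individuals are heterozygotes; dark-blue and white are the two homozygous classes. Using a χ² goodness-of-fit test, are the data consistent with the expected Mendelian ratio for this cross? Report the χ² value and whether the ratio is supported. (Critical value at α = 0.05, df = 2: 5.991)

0.558; consistent

With incomplete dominance, a heterozygote × heterozygote cross gives a 1:2:1 phenotypic ratio.
The 1:2:1 ratio has 4 parts, so with N = 1249 the expected counts are:
  dark-blue: 1249 × 1/4 = 312.25
  light-blue: 1249 × 2/4 = 624.5
  white: 1249 × 1/4 = 312.25
χ² = Σ (O − E)² / E
  dark-blue: (303 − 312.25)² / 312.25 = 0.2740
  light-blue: (637 − 624.5)² / 624.5 = 0.2502
  white: (309 − 312.25)² / 312.25 = 0.0338
χ² = 0.2740 + 0.2502 + 0.0338 = 0.558
Degrees of freedom = 3 − 1 = 2; critical value at α = 0.05 is 5.991.
Since 0.558 < 5.991, we fail to reject the null hypothesis — the data are consistent with the 1:2:1 ratio.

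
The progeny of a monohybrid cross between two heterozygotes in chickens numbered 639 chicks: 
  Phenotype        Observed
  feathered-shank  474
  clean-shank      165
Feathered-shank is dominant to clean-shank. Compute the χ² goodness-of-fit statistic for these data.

For a monohybrid cross between heterozygotes with complete dominance, the expected phenotypic ratio is 3:1.
The 3:1 ratio has 4 parts, so with N = 639 the expected counts are:
  feathered-shank: 639 × 3/4 = 479.25
  clean-shank: 639 × 1/4 = 159.75
χ² = Σ (O − E)² / E
  feathered-shank: (474 − 479.25)² / 479.25 = 0.0575
  clean-shank: (165 − 159.75)² / 159.75 = 0.1725
χ² = 0.0575 + 0.1725 = 0.230

0.230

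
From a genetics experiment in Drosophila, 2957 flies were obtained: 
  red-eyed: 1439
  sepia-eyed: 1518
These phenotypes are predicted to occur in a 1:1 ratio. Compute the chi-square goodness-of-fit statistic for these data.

2.111

Total ratio parts = 2. Expected numbers out of 2957:
  red-eyed: 2957 × 1/2 = 1478.5
  sepia-eyed: 2957 × 1/2 = 1478.5
χ² = Σ (O − E)² / E
  red-eyed: (1439 − 1478.5)² / 1478.5 = 1.0553
  sepia-eyed: (1518 − 1478.5)² / 1478.5 = 1.0553
χ² = 1.0553 + 1.0553 = 2.1106 ≈ 2.111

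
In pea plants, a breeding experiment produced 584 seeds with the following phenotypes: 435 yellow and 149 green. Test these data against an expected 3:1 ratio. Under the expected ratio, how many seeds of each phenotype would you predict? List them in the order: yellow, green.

438, 146

Under the 3:1 hypothesis (Σ ratio = 4, N = 584):
  yellow: 584 × 3/4 = 438
  green: 584 × 1/4 = 146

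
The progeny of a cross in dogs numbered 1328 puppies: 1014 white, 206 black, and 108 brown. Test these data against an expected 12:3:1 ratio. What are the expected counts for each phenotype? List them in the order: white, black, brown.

996, 249, 83

Total ratio parts = 16. Expected numbers out of 1328:
  white: 1328 × 12/16 = 996
  black: 1328 × 3/16 = 249
  brown: 1328 × 1/16 = 83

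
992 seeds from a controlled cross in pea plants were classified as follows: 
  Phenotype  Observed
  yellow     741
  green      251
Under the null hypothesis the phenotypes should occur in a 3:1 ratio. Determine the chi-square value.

Expected counts for N = 992 under a 3:1 ratio (total parts = 4):
  yellow: 992 × 3/4 = 744
  green: 992 × 1/4 = 248
χ² = Σ (O − E)² / E
  yellow: (741 − 744)² / 744 = 0.0121
  green: (251 − 248)² / 248 = 0.0363
χ² = 0.0121 + 0.0363 = 0.0484 ≈ 0.048

0.048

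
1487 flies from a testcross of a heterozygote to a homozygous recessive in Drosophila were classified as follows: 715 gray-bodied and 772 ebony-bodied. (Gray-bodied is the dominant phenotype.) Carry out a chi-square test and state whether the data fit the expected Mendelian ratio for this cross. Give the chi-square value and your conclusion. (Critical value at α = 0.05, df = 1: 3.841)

A testcross of a heterozygote (Aa × aa) gives a 1:1 phenotypic ratio.
The 1:1 ratio has 2 parts, so with N = 1487 the expected counts are:
  gray-bodied: 1487 × 1/2 = 743.5
  ebony-bodied: 1487 × 1/2 = 743.5
χ² = Σ (O − E)² / E
  gray-bodied: (715 − 743.5)² / 743.5 = 1.0925
  ebony-bodied: (772 − 743.5)² / 743.5 = 1.0925
χ² = 1.0925 + 1.0925 = 2.185
Degrees of freedom = 2 − 1 = 1; critical value at α = 0.05 is 3.841.
Since 2.185 < 3.841, we fail to reject the null hypothesis — the data are consistent with the 1:1 ratio.

2.185; consistent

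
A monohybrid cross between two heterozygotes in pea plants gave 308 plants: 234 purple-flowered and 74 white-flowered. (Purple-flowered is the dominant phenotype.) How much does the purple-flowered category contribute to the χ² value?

0.039

For a monohybrid cross between heterozygotes with complete dominance, the expected phenotypic ratio is 3:1.
Under the 3:1 hypothesis (Σ ratio = 4, N = 308):
  purple-flowered: 308 × 3/4 = 231
  white-flowered: 308 × 1/4 = 77
Contribution of purple-flowered: (234 − 231)² / 231 = 0.0390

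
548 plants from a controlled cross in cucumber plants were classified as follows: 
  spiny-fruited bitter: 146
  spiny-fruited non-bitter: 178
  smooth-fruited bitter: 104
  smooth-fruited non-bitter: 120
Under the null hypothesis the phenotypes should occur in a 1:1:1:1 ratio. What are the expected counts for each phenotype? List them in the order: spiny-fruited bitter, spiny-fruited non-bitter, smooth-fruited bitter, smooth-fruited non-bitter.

137, 137, 137, 137

The 1:1:1:1 ratio has 4 parts, so with N = 548 the expected counts are:
  spiny-fruited bitter: 548 × 1/4 = 137
  spiny-fruited non-bitter: 548 × 1/4 = 137
  smooth-fruited bitter: 548 × 1/4 = 137
  smooth-fruited non-bitter: 548 × 1/4 = 137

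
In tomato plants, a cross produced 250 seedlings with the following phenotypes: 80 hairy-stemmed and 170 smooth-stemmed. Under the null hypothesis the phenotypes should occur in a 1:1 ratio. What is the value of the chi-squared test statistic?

Total ratio parts = 2. Expected numbers out of 250:
  hairy-stemmed: 250 × 1/2 = 125
  smooth-stemmed: 250 × 1/2 = 125
χ² = Σ (O − E)² / E
  hairy-stemmed: (80 − 125)² / 125 = 16.2000
  smooth-stemmed: (170 − 125)² / 125 = 16.2000
χ² = 16.2000 + 16.2000 = 32.400

32.400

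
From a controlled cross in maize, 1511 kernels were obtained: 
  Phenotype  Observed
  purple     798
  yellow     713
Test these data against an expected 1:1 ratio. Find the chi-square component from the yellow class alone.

Total ratio parts = 2. Expected numbers out of 1511:
  purple: 1511 × 1/2 = 755.5
  yellow: 1511 × 1/2 = 755.5
Contribution of yellow: (713 − 755.5)² / 755.5 = 2.3908

2.391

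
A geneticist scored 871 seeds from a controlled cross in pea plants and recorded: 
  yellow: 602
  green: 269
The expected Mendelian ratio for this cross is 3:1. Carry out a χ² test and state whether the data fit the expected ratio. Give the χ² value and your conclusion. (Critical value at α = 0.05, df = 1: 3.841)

16.083; not consistent

Expected counts for N = 871 under a 3:1 ratio (total parts = 4):
  yellow: 871 × 3/4 = 653.25
  green: 871 × 1/4 = 217.75
χ² = Σ (O − E)² / E
  yellow: (602 − 653.25)² / 653.25 = 4.0208
  green: (269 − 217.75)² / 217.75 = 12.0623
χ² = 4.0208 + 12.0623 = 16.0831 ≈ 16.083
Degrees of freedom = 2 − 1 = 1; critical value at α = 0.05 is 3.841.
Since 16.083 > 3.841, we reject the null hypothesis — the data do not fit the 3:1 ratio.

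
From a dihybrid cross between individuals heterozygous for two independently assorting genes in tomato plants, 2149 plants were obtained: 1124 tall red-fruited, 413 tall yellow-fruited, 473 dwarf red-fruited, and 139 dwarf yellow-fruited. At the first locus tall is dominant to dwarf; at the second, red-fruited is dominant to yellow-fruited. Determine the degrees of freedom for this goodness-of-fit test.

A dihybrid F₂ with independent assortment and complete dominance at both loci gives a 9:3:3:1 phenotypic ratio.
A goodness-of-fit test with 4 phenotype classes has df = 4 − 1 = 3.

3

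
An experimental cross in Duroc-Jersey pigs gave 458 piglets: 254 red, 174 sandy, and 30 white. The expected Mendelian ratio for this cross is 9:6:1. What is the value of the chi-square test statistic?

0.147

Total ratio parts = 16. Expected numbers out of 458:
  red: 458 × 9/16 = 257.625
  sandy: 458 × 6/16 = 171.75
  white: 458 × 1/16 = 28.625
χ² = Σ (O − E)² / E
  red: (254 − 257.625)² / 257.625 = 0.0510
  sandy: (174 − 171.75)² / 171.75 = 0.0295
  white: (30 − 28.625)² / 28.625 = 0.0660
χ² = 0.0510 + 0.0295 + 0.0660 = 0.1465 ≈ 0.147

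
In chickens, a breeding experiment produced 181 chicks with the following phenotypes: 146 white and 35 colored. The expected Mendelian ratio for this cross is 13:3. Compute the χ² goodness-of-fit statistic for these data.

Expected counts for N = 181 under a 13:3 ratio (total parts = 16):
  white: 181 × 13/16 = 147.0625
  colored: 181 × 3/16 = 33.9375
χ² = Σ (O − E)² / E
  white: (146 − 147.0625)² / 147.0625 = 0.0077
  colored: (35 − 33.9375)² / 33.9375 = 0.0333
χ² = 0.0077 + 0.0333 = 0.041

0.041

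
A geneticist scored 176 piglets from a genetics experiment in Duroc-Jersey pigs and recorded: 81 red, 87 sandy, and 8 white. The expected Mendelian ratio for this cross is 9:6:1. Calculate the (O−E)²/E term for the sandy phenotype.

Expected counts for N = 176 under a 9:6:1 ratio (total parts = 16):
  red: 176 × 9/16 = 99
  sandy: 176 × 6/16 = 66
  white: 176 × 1/16 = 11
Contribution of sandy: (87 − 66)² / 66 = 6.6818

6.682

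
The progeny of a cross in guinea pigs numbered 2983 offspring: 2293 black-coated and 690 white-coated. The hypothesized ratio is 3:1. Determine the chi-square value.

5.557

Under the 3:1 hypothesis (Σ ratio = 4, N = 2983):
  black-coated: 2983 × 3/4 = 2237.25
  white-coated: 2983 × 1/4 = 745.75
χ² = Σ (O − E)² / E
  black-coated: (2293 − 2237.25)² / 2237.25 = 1.3892
  white-coated: (690 − 745.75)² / 745.75 = 4.1677
χ² = 1.3892 + 4.1677 = 5.5569 ≈ 5.557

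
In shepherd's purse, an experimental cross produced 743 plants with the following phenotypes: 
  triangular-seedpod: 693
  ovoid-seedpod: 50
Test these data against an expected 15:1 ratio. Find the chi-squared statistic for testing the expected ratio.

The 15:1 ratio has 16 parts, so with N = 743 the expected counts are:
  triangular-seedpod: 743 × 15/16 = 696.5625
  ovoid-seedpod: 743 × 1/16 = 46.4375
χ² = Σ (O − E)² / E
  triangular-seedpod: (693 − 696.5625)² / 696.5625 = 0.0182
  ovoid-seedpod: (50 − 46.4375)² / 46.4375 = 0.2733
χ² = 0.0182 + 0.2733 = 0.2915 ≈ 0.292

0.292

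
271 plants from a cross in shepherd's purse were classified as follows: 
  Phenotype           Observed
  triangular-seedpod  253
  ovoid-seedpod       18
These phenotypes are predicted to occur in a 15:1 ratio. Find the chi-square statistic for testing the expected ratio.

Expected counts for N = 271 under a 15:1 ratio (total parts = 16):
  triangular-seedpod: 271 × 15/16 = 254.0625
  ovoid-seedpod: 271 × 1/16 = 16.9375
χ² = Σ (O − E)² / E
  triangular-seedpod: (253 − 254.0625)² / 254.0625 = 0.0044
  ovoid-seedpod: (18 − 16.9375)² / 16.9375 = 0.0667
χ² = 0.0044 + 0.0667 = 0.0711 ≈ 0.071

0.071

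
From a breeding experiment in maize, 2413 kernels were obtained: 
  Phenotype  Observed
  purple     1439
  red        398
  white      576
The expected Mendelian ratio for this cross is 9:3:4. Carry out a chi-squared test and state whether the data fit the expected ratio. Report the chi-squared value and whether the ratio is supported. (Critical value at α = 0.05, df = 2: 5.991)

The 9:3:4 ratio has 16 parts, so with N = 2413 the expected counts are:
  purple: 2413 × 9/16 = 1357.3125
  red: 2413 × 3/16 = 452.4375
  white: 2413 × 4/16 = 603.25
χ² = Σ (O − E)² / E
  purple: (1439 − 1357.3125)² / 1357.3125 = 4.9162
  red: (398 − 452.4375)² / 452.4375 = 6.5499
  white: (576 − 603.25)² / 603.25 = 1.2309
χ² = 4.9162 + 6.5499 + 1.2309 = 12.697
Degrees of freedom = 3 − 1 = 2; critical value at α = 0.05 is 5.991.
Since 12.697 > 5.991, we reject the null hypothesis — the data do not fit the 9:3:4 ratio.

12.697; not consistent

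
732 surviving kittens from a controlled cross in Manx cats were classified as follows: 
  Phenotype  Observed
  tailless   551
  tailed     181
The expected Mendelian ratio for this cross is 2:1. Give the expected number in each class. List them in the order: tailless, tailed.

Under the 2:1 hypothesis (Σ ratio = 3, N = 732):
  tailless: 732 × 2/3 = 488
  tailed: 732 × 1/3 = 244

488, 244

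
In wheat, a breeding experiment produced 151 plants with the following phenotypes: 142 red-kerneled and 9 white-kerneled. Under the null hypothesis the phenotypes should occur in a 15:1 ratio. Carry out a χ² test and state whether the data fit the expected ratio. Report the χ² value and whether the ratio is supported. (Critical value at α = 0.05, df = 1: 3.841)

0.022; consistent

Under the 15:1 hypothesis (Σ ratio = 16, N = 151):
  red-kerneled: 151 × 15/16 = 141.5625
  white-kerneled: 151 × 1/16 = 9.4375
χ² = Σ (O − E)² / E
  red-kerneled: (142 − 141.5625)² / 141.5625 = 0.0014
  white-kerneled: (9 − 9.4375)² / 9.4375 = 0.0203
χ² = 0.0014 + 0.0203 = 0.0217 ≈ 0.022
Degrees of freedom = 2 − 1 = 1; critical value at α = 0.05 is 3.841.
Since 0.022 < 3.841, we fail to reject the null hypothesis — the data are consistent with the 15:1 ratio.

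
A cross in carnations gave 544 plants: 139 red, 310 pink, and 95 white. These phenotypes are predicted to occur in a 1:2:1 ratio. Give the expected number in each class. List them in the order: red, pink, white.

136, 272, 136

Total ratio parts = 4. Expected numbers out of 544:
  red: 544 × 1/4 = 136
  pink: 544 × 2/4 = 272
  white: 544 × 1/4 = 136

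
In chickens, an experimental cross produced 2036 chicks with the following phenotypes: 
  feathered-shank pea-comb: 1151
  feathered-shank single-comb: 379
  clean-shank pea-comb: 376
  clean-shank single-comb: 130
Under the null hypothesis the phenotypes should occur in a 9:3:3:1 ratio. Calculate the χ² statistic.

Total ratio parts = 16. Expected numbers out of 2036:
  feathered-shank pea-comb: 2036 × 9/16 = 1145.25
  feathered-shank single-comb: 2036 × 3/16 = 381.75
  clean-shank pea-comb: 2036 × 3/16 = 381.75
  clean-shank single-comb: 2036 × 1/16 = 127.25
χ² = Σ (O − E)² / E
  feathered-shank pea-comb: (1151 − 1145.25)² / 1145.25 = 0.0289
  feathered-shank single-comb: (379 − 381.75)² / 381.75 = 0.0198
  clean-shank pea-comb: (376 − 381.75)² / 381.75 = 0.0866
  clean-shank single-comb: (130 − 127.25)² / 127.25 = 0.0594
χ² = 0.0289 + 0.0198 + 0.0866 + 0.0594 = 0.1947 ≈ 0.195

0.195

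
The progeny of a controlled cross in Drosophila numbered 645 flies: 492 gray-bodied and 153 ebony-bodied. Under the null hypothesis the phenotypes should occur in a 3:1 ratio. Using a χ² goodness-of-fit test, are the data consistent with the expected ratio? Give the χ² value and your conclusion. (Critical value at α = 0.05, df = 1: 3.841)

0.563; consistent

Expected counts for N = 645 under a 3:1 ratio (total parts = 4):
  gray-bodied: 645 × 3/4 = 483.75
  ebony-bodied: 645 × 1/4 = 161.25
χ² = Σ (O − E)² / E
  gray-bodied: (492 − 483.75)² / 483.75 = 0.1407
  ebony-bodied: (153 − 161.25)² / 161.25 = 0.4221
χ² = 0.1407 + 0.4221 = 0.5628 ≈ 0.563
Degrees of freedom = 2 − 1 = 1; critical value at α = 0.05 is 3.841.
Since 0.563 < 3.841, we fail to reject the null hypothesis — the data are consistent with the 3:1 ratio.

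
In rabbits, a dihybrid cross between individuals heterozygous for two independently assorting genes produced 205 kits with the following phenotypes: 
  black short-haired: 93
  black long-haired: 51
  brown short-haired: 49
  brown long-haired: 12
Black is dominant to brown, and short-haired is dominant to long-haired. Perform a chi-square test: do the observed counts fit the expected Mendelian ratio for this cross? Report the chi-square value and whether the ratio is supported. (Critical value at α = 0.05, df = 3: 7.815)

11.377; not consistent

A dihybrid F₂ with independent assortment and complete dominance at both loci gives a 9:3:3:1 phenotypic ratio.
Under the 9:3:3:1 hypothesis (Σ ratio = 16, N = 205):
  black short-haired: 205 × 9/16 = 115.3125
  black long-haired: 205 × 3/16 = 38.4375
  brown short-haired: 205 × 3/16 = 38.4375
  brown long-haired: 205 × 1/16 = 12.8125
χ² = Σ (O − E)² / E
  black short-haired: (93 − 115.3125)² / 115.3125 = 4.3174
  black long-haired: (51 − 38.4375)² / 38.4375 = 4.1058
  brown short-haired: (49 − 38.4375)² / 38.4375 = 2.9025
  brown long-haired: (12 − 12.8125)² / 12.8125 = 0.0515
χ² = 4.3174 + 4.1058 + 2.9025 + 0.0515 = 11.3772 ≈ 11.377
Degrees of freedom = 4 − 1 = 3; critical value at α = 0.05 is 7.815.
Since 11.377 > 7.815, we reject the null hypothesis — the data do not fit the 9:3:3:1 ratio.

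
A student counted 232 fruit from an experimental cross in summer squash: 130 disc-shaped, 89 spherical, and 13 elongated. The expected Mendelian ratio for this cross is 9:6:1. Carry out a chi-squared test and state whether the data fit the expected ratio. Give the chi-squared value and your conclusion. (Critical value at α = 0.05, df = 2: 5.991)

Under the 9:6:1 hypothesis (Σ ratio = 16, N = 232):
  disc-shaped: 232 × 9/16 = 130.5
  spherical: 232 × 6/16 = 87
  elongated: 232 × 1/16 = 14.5
χ² = Σ (O − E)² / E
  disc-shaped: (130 − 130.5)² / 130.5 = 0.0019
  spherical: (89 − 87)² / 87 = 0.0460
  elongated: (13 − 14.5)² / 14.5 = 0.1552
χ² = 0.0019 + 0.0460 + 0.1552 = 0.2031 ≈ 0.203
Degrees of freedom = 3 − 1 = 2; critical value at α = 0.05 is 5.991.
Since 0.203 < 5.991, we fail to reject the null hypothesis — the data are consistent with the 9:6:1 ratio.

0.203; consistent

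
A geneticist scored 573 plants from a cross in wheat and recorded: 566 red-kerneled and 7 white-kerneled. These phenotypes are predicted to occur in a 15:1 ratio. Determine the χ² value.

Total ratio parts = 16. Expected numbers out of 573:
  red-kerneled: 573 × 15/16 = 537.1875
  white-kerneled: 573 × 1/16 = 35.8125
χ² = Σ (O − E)² / E
  red-kerneled: (566 − 537.1875)² / 537.1875 = 1.5454
  white-kerneled: (7 − 35.8125)² / 35.8125 = 23.1807
χ² = 1.5454 + 23.1807 = 24.7261 ≈ 24.726

24.726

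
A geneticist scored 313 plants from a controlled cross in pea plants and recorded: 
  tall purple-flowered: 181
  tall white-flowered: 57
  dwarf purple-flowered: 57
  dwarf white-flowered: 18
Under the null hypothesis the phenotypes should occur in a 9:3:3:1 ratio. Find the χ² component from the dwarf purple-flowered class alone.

The 9:3:3:1 ratio has 16 parts, so with N = 313 the expected counts are:
  tall purple-flowered: 313 × 9/16 = 176.0625
  tall white-flowered: 313 × 3/16 = 58.6875
  dwarf purple-flowered: 313 × 3/16 = 58.6875
  dwarf white-flowered: 313 × 1/16 = 19.5625
Contribution of dwarf purple-flowered: (57 − 58.6875)² / 58.6875 = 0.0485

0.049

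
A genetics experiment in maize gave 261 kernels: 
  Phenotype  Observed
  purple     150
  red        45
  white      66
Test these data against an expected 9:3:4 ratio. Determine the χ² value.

0.395

Total ratio parts = 16. Expected numbers out of 261:
  purple: 261 × 9/16 = 146.8125
  red: 261 × 3/16 = 48.9375
  white: 261 × 4/16 = 65.25
χ² = Σ (O − E)² / E
  purple: (150 − 146.8125)² / 146.8125 = 0.0692
  red: (45 − 48.9375)² / 48.9375 = 0.3168
  white: (66 − 65.25)² / 65.25 = 0.0086
χ² = 0.0692 + 0.3168 + 0.0086 = 0.3946 ≈ 0.395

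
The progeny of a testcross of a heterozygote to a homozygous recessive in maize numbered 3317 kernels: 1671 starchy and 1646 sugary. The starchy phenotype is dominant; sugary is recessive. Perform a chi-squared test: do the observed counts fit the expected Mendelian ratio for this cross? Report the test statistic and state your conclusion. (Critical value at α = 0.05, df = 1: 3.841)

A testcross of a heterozygote (Aa × aa) gives a 1:1 phenotypic ratio.
Expected counts for N = 3317 under a 1:1 ratio (total parts = 2):
  starchy: 3317 × 1/2 = 1658.5
  sugary: 3317 × 1/2 = 1658.5
χ² = Σ (O − E)² / E
  starchy: (1671 − 1658.5)² / 1658.5 = 0.0942
  sugary: (1646 − 1658.5)² / 1658.5 = 0.0942
χ² = 0.0942 + 0.0942 = 0.1884 ≈ 0.188
Degrees of freedom = 2 − 1 = 1; critical value at α = 0.05 is 3.841.
Since 0.188 < 3.841, we fail to reject the null hypothesis — the data are consistent with the 1:1 ratio.

0.188; consistent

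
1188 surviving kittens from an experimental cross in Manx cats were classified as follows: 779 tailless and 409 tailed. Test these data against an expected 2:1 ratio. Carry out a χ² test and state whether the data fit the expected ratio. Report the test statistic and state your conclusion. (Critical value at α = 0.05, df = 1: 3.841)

0.640; consistent

The 2:1 ratio has 3 parts, so with N = 1188 the expected counts are:
  tailless: 1188 × 2/3 = 792
  tailed: 1188 × 1/3 = 396
χ² = Σ (O − E)² / E
  tailless: (779 − 792)² / 792 = 0.2134
  tailed: (409 − 396)² / 396 = 0.4268
χ² = 0.2134 + 0.4268 = 0.6402 ≈ 0.640
Degrees of freedom = 2 − 1 = 1; critical value at α = 0.05 is 3.841.
Since 0.640 < 3.841, we fail to reject the null hypothesis — the data are consistent with the 2:1 ratio.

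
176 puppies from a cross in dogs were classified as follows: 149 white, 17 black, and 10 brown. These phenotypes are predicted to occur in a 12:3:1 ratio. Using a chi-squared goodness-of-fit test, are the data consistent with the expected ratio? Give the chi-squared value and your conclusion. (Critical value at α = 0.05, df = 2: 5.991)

10.038; not consistent

Total ratio parts = 16. Expected numbers out of 176:
  white: 176 × 12/16 = 132
  black: 176 × 3/16 = 33
  brown: 176 × 1/16 = 11
χ² = Σ (O − E)² / E
  white: (149 − 132)² / 132 = 2.1894
  black: (17 − 33)² / 33 = 7.7576
  brown: (10 − 11)² / 11 = 0.0909
χ² = 2.1894 + 7.7576 + 0.0909 = 10.0379 ≈ 10.038
Degrees of freedom = 3 − 1 = 2; critical value at α = 0.05 is 5.991.
Since 10.038 > 5.991, we reject the null hypothesis — the data do not fit the 12:3:1 ratio.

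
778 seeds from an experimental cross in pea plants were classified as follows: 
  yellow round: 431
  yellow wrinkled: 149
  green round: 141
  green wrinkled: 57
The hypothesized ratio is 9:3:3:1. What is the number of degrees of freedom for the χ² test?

3

A goodness-of-fit test with 4 phenotype classes has df = 4 − 1 = 3.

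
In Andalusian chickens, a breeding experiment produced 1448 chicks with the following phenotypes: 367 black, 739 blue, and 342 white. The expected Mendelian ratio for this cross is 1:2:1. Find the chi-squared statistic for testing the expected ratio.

Expected counts for N = 1448 under a 1:2:1 ratio (total parts = 4):
  black: 1448 × 1/4 = 362
  blue: 1448 × 2/4 = 724
  white: 1448 × 1/4 = 362
χ² = Σ (O − E)² / E
  black: (367 − 362)² / 362 = 0.0691
  blue: (739 − 724)² / 724 = 0.3108
  white: (342 − 362)² / 362 = 1.1050
χ² = 0.0691 + 0.3108 + 1.1050 = 1.4849 ≈ 1.485

1.485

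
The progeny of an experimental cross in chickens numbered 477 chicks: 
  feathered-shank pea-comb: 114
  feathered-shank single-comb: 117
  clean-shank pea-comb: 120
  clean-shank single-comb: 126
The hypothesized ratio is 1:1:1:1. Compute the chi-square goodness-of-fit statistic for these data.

0.660

The 1:1:1:1 ratio has 4 parts, so with N = 477 the expected counts are:
  feathered-shank pea-comb: 477 × 1/4 = 119.25
  feathered-shank single-comb: 477 × 1/4 = 119.25
  clean-shank pea-comb: 477 × 1/4 = 119.25
  clean-shank single-comb: 477 × 1/4 = 119.25
χ² = Σ (O − E)² / E
  feathered-shank pea-comb: (114 − 119.25)² / 119.25 = 0.2311
  feathered-shank single-comb: (117 − 119.25)² / 119.25 = 0.0425
  clean-shank pea-comb: (120 − 119.25)² / 119.25 = 0.0047
  clean-shank single-comb: (126 − 119.25)² / 119.25 = 0.3821
χ² = 0.2311 + 0.0425 + 0.0047 + 0.3821 = 0.6604 ≈ 0.660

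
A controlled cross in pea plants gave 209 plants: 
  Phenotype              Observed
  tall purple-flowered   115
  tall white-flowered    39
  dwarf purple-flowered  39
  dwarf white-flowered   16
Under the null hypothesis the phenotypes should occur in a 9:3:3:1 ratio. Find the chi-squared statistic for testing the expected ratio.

0.718

Total ratio parts = 16. Expected numbers out of 209:
  tall purple-flowered: 209 × 9/16 = 117.5625
  tall white-flowered: 209 × 3/16 = 39.1875
  dwarf purple-flowered: 209 × 3/16 = 39.1875
  dwarf white-flowered: 209 × 1/16 = 13.0625
χ² = Σ (O − E)² / E
  tall purple-flowered: (115 − 117.5625)² / 117.5625 = 0.0559
  tall white-flowered: (39 − 39.1875)² / 39.1875 = 0.0009
  dwarf purple-flowered: (39 − 39.1875)² / 39.1875 = 0.0009
  dwarf white-flowered: (16 − 13.0625)² / 13.0625 = 0.6606
χ² = 0.0559 + 0.0009 + 0.0009 + 0.6606 = 0.7183 ≈ 0.718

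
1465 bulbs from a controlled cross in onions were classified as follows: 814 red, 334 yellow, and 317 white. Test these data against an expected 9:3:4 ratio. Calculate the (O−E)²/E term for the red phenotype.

Expected counts for N = 1465 under a 9:3:4 ratio (total parts = 16):
  red: 1465 × 9/16 = 824.0625
  yellow: 1465 × 3/16 = 274.6875
  white: 1465 × 4/16 = 366.25
Contribution of red: (814 − 824.0625)² / 824.0625 = 0.1229

0.123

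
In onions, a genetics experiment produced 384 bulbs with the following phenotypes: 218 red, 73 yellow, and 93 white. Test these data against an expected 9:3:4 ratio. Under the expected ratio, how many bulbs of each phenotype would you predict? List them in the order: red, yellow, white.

216, 72, 96

Expected counts for N = 384 under a 9:3:4 ratio (total parts = 16):
  red: 384 × 9/16 = 216
  yellow: 384 × 3/16 = 72
  white: 384 × 4/16 = 96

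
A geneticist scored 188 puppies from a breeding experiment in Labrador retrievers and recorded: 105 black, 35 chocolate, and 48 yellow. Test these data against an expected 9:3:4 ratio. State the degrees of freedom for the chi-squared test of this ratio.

2

A goodness-of-fit test with 3 phenotype classes has df = 3 − 1 = 2.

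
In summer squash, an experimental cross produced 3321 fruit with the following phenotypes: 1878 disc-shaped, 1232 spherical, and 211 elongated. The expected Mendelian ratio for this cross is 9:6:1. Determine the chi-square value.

0.253

Total ratio parts = 16. Expected numbers out of 3321:
  disc-shaped: 3321 × 9/16 = 1868.0625
  spherical: 3321 × 6/16 = 1245.375
  elongated: 3321 × 1/16 = 207.5625
χ² = Σ (O − E)² / E
  disc-shaped: (1878 − 1868.0625)² / 1868.0625 = 0.0529
  spherical: (1232 − 1245.375)² / 1245.375 = 0.1436
  elongated: (211 − 207.5625)² / 207.5625 = 0.0569
χ² = 0.0529 + 0.1436 + 0.0569 = 0.2534 ≈ 0.253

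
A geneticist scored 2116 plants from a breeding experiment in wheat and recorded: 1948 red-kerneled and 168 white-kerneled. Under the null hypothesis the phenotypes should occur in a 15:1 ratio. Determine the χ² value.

10.308

Expected counts for N = 2116 under a 15:1 ratio (total parts = 16):
  red-kerneled: 2116 × 15/16 = 1983.75
  white-kerneled: 2116 × 1/16 = 132.25
χ² = Σ (O − E)² / E
  red-kerneled: (1948 − 1983.75)² / 1983.75 = 0.6443
  white-kerneled: (168 − 132.25)² / 132.25 = 9.6640
χ² = 0.6443 + 9.6640 = 10.3083 ≈ 10.308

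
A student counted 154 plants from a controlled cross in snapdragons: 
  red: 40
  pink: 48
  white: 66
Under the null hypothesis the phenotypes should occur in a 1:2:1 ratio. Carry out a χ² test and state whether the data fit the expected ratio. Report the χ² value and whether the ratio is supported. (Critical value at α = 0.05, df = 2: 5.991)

30.623; not consistent

Expected counts for N = 154 under a 1:2:1 ratio (total parts = 4):
  red: 154 × 1/4 = 38.5
  pink: 154 × 2/4 = 77
  white: 154 × 1/4 = 38.5
χ² = Σ (O − E)² / E
  red: (40 − 38.5)² / 38.5 = 0.0584
  pink: (48 − 77)² / 77 = 10.9221
  white: (66 − 38.5)² / 38.5 = 19.6429
χ² = 0.0584 + 10.9221 + 19.6429 = 30.6234 ≈ 30.623
Degrees of freedom = 3 − 1 = 2; critical value at α = 0.05 is 5.991.
Since 30.623 > 5.991, we reject the null hypothesis — the data do not fit the 1:2:1 ratio.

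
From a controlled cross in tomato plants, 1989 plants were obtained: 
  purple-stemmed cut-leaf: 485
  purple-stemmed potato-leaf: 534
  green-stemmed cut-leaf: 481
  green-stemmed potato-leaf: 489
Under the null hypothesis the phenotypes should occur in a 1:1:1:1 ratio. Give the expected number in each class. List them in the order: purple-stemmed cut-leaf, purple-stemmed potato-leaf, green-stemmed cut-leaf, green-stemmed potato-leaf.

Total ratio parts = 4. Expected numbers out of 1989:
  purple-stemmed cut-leaf: 1989 × 1/4 = 497.25
  purple-stemmed potato-leaf: 1989 × 1/4 = 497.25
  green-stemmed cut-leaf: 1989 × 1/4 = 497.25
  green-stemmed potato-leaf: 1989 × 1/4 = 497.25

497.25, 497.25, 497.25, 497.25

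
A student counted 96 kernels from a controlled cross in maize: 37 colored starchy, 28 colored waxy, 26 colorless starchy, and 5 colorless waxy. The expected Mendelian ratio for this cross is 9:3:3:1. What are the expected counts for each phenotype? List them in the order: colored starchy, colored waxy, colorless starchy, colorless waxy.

54, 18, 18, 6

Total ratio parts = 16. Expected numbers out of 96:
  colored starchy: 96 × 9/16 = 54
  colored waxy: 96 × 3/16 = 18
  colorless starchy: 96 × 3/16 = 18
  colorless waxy: 96 × 1/16 = 6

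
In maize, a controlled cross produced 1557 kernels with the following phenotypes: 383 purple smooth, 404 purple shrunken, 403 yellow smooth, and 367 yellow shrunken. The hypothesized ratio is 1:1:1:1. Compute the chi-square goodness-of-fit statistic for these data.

Under the 1:1:1:1 hypothesis (Σ ratio = 4, N = 1557):
  purple smooth: 1557 × 1/4 = 389.25
  purple shrunken: 1557 × 1/4 = 389.25
  yellow smooth: 1557 × 1/4 = 389.25
  yellow shrunken: 1557 × 1/4 = 389.25
χ² = Σ (O − E)² / E
  purple smooth: (383 − 389.25)² / 389.25 = 0.1004
  purple shrunken: (404 − 389.25)² / 389.25 = 0.5589
  yellow smooth: (403 − 389.25)² / 389.25 = 0.4857
  yellow shrunken: (367 − 389.25)² / 389.25 = 1.2718
χ² = 0.1004 + 0.5589 + 0.4857 + 1.2718 = 2.4168 ≈ 2.417

2.417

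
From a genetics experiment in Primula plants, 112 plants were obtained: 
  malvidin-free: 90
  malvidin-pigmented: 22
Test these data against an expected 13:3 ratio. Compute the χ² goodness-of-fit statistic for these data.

0.059

Expected counts for N = 112 under a 13:3 ratio (total parts = 16):
  malvidin-free: 112 × 13/16 = 91
  malvidin-pigmented: 112 × 3/16 = 21
χ² = Σ (O − E)² / E
  malvidin-free: (90 − 91)² / 91 = 0.0110
  malvidin-pigmented: (22 − 21)² / 21 = 0.0476
χ² = 0.0110 + 0.0476 = 0.0586 ≈ 0.059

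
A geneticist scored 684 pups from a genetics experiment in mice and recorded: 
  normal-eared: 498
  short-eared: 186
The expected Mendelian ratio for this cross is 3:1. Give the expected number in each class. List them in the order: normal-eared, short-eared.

513, 171

Total ratio parts = 4. Expected numbers out of 684:
  normal-eared: 684 × 3/4 = 513
  short-eared: 684 × 1/4 = 171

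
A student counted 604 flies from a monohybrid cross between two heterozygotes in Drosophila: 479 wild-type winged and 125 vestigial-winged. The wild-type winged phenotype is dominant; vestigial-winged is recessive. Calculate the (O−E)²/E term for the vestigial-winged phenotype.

For a monohybrid cross between heterozygotes with complete dominance, the expected phenotypic ratio is 3:1.
The 3:1 ratio has 4 parts, so with N = 604 the expected counts are:
  wild-type winged: 604 × 3/4 = 453
  vestigial-winged: 604 × 1/4 = 151
Contribution of vestigial-winged: (125 − 151)² / 151 = 4.4768

4.477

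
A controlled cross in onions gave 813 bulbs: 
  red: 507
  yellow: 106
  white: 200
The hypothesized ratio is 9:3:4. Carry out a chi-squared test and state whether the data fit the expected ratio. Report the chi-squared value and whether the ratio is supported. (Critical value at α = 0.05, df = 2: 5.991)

19.597; not consistent

The 9:3:4 ratio has 16 parts, so with N = 813 the expected counts are:
  red: 813 × 9/16 = 457.3125
  yellow: 813 × 3/16 = 152.4375
  white: 813 × 4/16 = 203.25
χ² = Σ (O − E)² / E
  red: (507 − 457.3125)² / 457.3125 = 5.3986
  yellow: (106 − 152.4375)² / 152.4375 = 14.1464
  white: (200 − 203.25)² / 203.25 = 0.0520
χ² = 5.3986 + 14.1464 + 0.0520 = 19.597
Degrees of freedom = 3 − 1 = 2; critical value at α = 0.05 is 5.991.
Since 19.597 > 5.991, we reject the null hypothesis — the data do not fit the 9:3:4 ratio.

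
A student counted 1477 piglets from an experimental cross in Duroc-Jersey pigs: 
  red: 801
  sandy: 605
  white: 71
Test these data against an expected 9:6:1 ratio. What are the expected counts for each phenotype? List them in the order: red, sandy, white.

830.8125, 553.875, 92.3125

The 9:6:1 ratio has 16 parts, so with N = 1477 the expected counts are:
  red: 1477 × 9/16 = 830.8125
  sandy: 1477 × 6/16 = 553.875
  white: 1477 × 1/16 = 92.3125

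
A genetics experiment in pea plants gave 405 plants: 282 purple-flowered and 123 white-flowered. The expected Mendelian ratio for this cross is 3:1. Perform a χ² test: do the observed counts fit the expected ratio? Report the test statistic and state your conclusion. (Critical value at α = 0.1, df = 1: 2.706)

Under the 3:1 hypothesis (Σ ratio = 4, N = 405):
  purple-flowered: 405 × 3/4 = 303.75
  white-flowered: 405 × 1/4 = 101.25
χ² = Σ (O − E)² / E
  purple-flowered: (282 − 303.75)² / 303.75 = 1.5574
  white-flowered: (123 − 101.25)² / 101.25 = 4.6722
χ² = 1.5574 + 4.6722 = 6.2296 ≈ 6.230
Degrees of freedom = 2 − 1 = 1; critical value at α = 0.1 is 2.706.
Since 6.230 > 2.706, we reject the null hypothesis — the data do not fit the 3:1 ratio.

6.230; not consistent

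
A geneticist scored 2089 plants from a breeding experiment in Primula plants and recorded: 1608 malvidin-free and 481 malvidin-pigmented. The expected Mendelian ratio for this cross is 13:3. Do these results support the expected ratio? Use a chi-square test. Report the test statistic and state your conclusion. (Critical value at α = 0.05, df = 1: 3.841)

Expected counts for N = 2089 under a 13:3 ratio (total parts = 16):
  malvidin-free: 2089 × 13/16 = 1697.3125
  malvidin-pigmented: 2089 × 3/16 = 391.6875
χ² = Σ (O − E)² / E
  malvidin-free: (1608 − 1697.3125)² / 1697.3125 = 4.6996
  malvidin-pigmented: (481 − 391.6875)² / 391.6875 = 20.3650
χ² = 4.6996 + 20.3650 = 25.0646 ≈ 25.065
Degrees of freedom = 2 − 1 = 1; critical value at α = 0.05 is 3.841.
Since 25.065 > 3.841, we reject the null hypothesis — the data do not fit the 13:3 ratio.

25.065; not consistent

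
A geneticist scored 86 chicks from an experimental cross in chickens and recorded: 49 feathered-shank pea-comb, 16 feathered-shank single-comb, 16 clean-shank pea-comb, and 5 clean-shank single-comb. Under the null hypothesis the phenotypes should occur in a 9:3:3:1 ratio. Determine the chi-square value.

Total ratio parts = 16. Expected numbers out of 86:
  feathered-shank pea-comb: 86 × 9/16 = 48.375
  feathered-shank single-comb: 86 × 3/16 = 16.125
  clean-shank pea-comb: 86 × 3/16 = 16.125
  clean-shank single-comb: 86 × 1/16 = 5.375
χ² = Σ (O − E)² / E
  feathered-shank pea-comb: (49 − 48.375)² / 48.375 = 0.0081
  feathered-shank single-comb: (16 − 16.125)² / 16.125 = 0.0010
  clean-shank pea-comb: (16 − 16.125)² / 16.125 = 0.0010
  clean-shank single-comb: (5 − 5.375)² / 5.375 = 0.0262
χ² = 0.0081 + 0.0010 + 0.0010 + 0.0262 = 0.0363 ≈ 0.036

0.036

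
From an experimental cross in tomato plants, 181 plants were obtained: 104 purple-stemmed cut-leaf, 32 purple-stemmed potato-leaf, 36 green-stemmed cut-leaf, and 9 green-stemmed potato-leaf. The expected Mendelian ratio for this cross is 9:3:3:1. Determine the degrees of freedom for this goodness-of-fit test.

A goodness-of-fit test with 4 phenotype classes has df = 4 − 1 = 3.

3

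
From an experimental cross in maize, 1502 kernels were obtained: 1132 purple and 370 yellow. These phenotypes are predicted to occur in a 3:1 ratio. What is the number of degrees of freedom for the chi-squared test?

1

A goodness-of-fit test with 2 phenotype classes has df = 2 − 1 = 1.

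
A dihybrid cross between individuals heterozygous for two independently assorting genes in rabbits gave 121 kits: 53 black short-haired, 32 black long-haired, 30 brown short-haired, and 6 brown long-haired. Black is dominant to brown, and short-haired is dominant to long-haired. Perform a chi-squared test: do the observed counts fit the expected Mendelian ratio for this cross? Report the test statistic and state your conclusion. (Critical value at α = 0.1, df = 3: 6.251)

9.836; not consistent

A dihybrid F₂ with independent assortment and complete dominance at both loci gives a 9:3:3:1 phenotypic ratio.
Total ratio parts = 16. Expected numbers out of 121:
  black short-haired: 121 × 9/16 = 68.0625
  black long-haired: 121 × 3/16 = 22.6875
  brown short-haired: 121 × 3/16 = 22.6875
  brown long-haired: 121 × 1/16 = 7.5625
χ² = Σ (O − E)² / E
  black short-haired: (53 − 68.0625)² / 68.0625 = 3.3334
  black long-haired: (32 − 22.6875)² / 22.6875 = 3.8225
  brown short-haired: (30 − 22.6875)² / 22.6875 = 2.3569
  brown long-haired: (6 − 7.5625)² / 7.5625 = 0.3228
χ² = 3.3334 + 3.8225 + 2.3569 + 0.3228 = 9.8356 ≈ 9.836
Degrees of freedom = 4 − 1 = 3; critical value at α = 0.1 is 6.251.
Since 9.836 > 6.251, we reject the null hypothesis — the data do not fit the 9:3:3:1 ratio.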